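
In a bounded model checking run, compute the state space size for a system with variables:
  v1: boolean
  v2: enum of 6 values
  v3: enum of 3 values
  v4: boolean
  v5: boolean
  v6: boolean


State space = product of domain sizes of all variables.
Domain sizes:
  v1 (boolean): 2
  v2 (enum of 6 values): 6
  v3 (enum of 3 values): 3
  v4 (boolean): 2
  v5 (boolean): 2
  v6 (boolean): 2
Product = 2 * 6 * 3 * 2 * 2 * 2 = 288

288


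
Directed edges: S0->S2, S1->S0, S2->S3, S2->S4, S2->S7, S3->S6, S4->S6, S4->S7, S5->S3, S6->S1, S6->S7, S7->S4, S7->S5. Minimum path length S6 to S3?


BFS layer-by-layer from S6:
  dist 0: {S6}
  dist 1: {S1, S7}
  dist 2: {S0, S4, S5}
  dist 3: {S2, S3}
  -> S3 reached at distance 3
Shortest path length = 3

3


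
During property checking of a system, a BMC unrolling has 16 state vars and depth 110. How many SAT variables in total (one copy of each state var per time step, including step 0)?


BMC unrolls to depth k, creating one copy of each state var for steps 0..k.
Step count = 110 + 1 = 111 (steps 0 through 110)
Vars per step = 16
Total = 16 * 111 = 1776

1776


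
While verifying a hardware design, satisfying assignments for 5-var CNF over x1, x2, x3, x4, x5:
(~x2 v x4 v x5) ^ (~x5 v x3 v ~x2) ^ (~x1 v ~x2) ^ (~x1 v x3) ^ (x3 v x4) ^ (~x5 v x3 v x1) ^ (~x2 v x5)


CNF with 7 clauses over 5 vars (32 assignments).
An assignment satisfies CNF iff every clause has >=1 true literal.
Check each row (bits = x1,x2,x3,x4,x5; clause T/F shown):
  row 0 [00000]: clauses=TTTTFTT -> 0
  row 1 [00001]: clauses=TTTTFFT -> 0
  row 2 [00010]: clauses=TTTTTTT -> 1
  row 3 [00011]: clauses=TTTTTFT -> 0
  row 4 [00100]: clauses=TTTTTTT -> 1
  row 5 [00101]: clauses=TTTTTTT -> 1
  row 6 [00110]: clauses=TTTTTTT -> 1
  row 7 [00111]: clauses=TTTTTTT -> 1
  row 8 [01000]: clauses=FTTTFTF -> 0
  row 9 [01001]: clauses=TFTTFFT -> 0
  row 10 [01010]: clauses=TTTTTTF -> 0
  row 11 [01011]: clauses=TFTTTFT -> 0
  row 12 [01100]: clauses=FTTTTTF -> 0
  row 13 [01101]: clauses=TTTTTTT -> 1
  row 14 [01110]: clauses=TTTTTTF -> 0
  row 15 [01111]: clauses=TTTTTTT -> 1
  row 16 [10000]: clauses=TTTFFTT -> 0
  row 17 [10001]: clauses=TTTFFTT -> 0
  row 18 [10010]: clauses=TTTFTTT -> 0
  row 19 [10011]: clauses=TTTFTTT -> 0
  row 20 [10100]: clauses=TTTTTTT -> 1
  row 21 [10101]: clauses=TTTTTTT -> 1
  row 22 [10110]: clauses=TTTTTTT -> 1
  row 23 [10111]: clauses=TTTTTTT -> 1
  row 24 [11000]: clauses=FTFFFTF -> 0
  row 25 [11001]: clauses=TFFFFTT -> 0
  row 26 [11010]: clauses=TTFFTTF -> 0
  row 27 [11011]: clauses=TFFFTTT -> 0
  row 28 [11100]: clauses=FTFTTTF -> 0
  row 29 [11101]: clauses=TTFTTTT -> 0
  row 30 [11110]: clauses=TTFTTTF -> 0
  row 31 [11111]: clauses=TTFTTTT -> 0
Full result column, 8 rows per line (x1,x2 fixed per line; x3,x4,x5 runs 000..111 left to right):
  rows 0-7 [x1,x2=00]: 00101111  (ones: 5)
  rows 8-15 [x1,x2=01]: 00000101  (ones: 2)
  rows 16-23 [x1,x2=10]: 00001111  (ones: 4)
  rows 24-31 [x1,x2=11]: 00000000  (ones: 0)
Satisfying assignments = 5+2+4+0 = 11

11


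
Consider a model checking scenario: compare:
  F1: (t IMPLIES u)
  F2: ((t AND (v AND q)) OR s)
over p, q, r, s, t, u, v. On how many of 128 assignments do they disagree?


F1 = (t IMPLIES u)
F2 = ((t AND (v AND q)) OR s)
Evaluate both on each of 128 rows (bits = p,q,r,s,t,u,v):
  row 0 [0000000]: F1=1 F2=0 (differ) -> 1
  row 1 [0000001]: F1=1 F2=0 (differ) -> 1
  row 2 [0000010]: F1=1 F2=0 (differ) -> 1
  row 3 [0000011]: F1=1 F2=0 (differ) -> 1
  row 4 [0000100]: F1=0 F2=0 -> 0
  (every remaining row is evaluated the same way; all 128 results are listed next)
Full result column, 8 rows per line (p,q,r,s fixed per line; t,u,v runs 000..111 left to right):
  rows 0-7 [p,q,r,s=0000]: 11110011  (ones: 6)
  rows 8-15 [p,q,r,s=0001]: 00001100  (ones: 2)
  rows 16-23 [p,q,r,s=0010]: 11110011  (ones: 6)
  rows 24-31 [p,q,r,s=0011]: 00001100  (ones: 2)
  rows 32-39 [p,q,r,s=0100]: 11110110  (ones: 6)
  rows 40-47 [p,q,r,s=0101]: 00001100  (ones: 2)
  rows 48-55 [p,q,r,s=0110]: 11110110  (ones: 6)
  rows 56-63 [p,q,r,s=0111]: 00001100  (ones: 2)
  rows 64-71 [p,q,r,s=1000]: 11110011  (ones: 6)
  rows 72-79 [p,q,r,s=1001]: 00001100  (ones: 2)
  rows 80-87 [p,q,r,s=1010]: 11110011  (ones: 6)
  rows 88-95 [p,q,r,s=1011]: 00001100  (ones: 2)
  rows 96-103 [p,q,r,s=1100]: 11110110  (ones: 6)
  rows 104-111 [p,q,r,s=1101]: 00001100  (ones: 2)
  rows 112-119 [p,q,r,s=1110]: 11110110  (ones: 6)
  rows 120-127 [p,q,r,s=1111]: 00001100  (ones: 2)
Disagreements = 6+2+6+2+6+2+6+2+6+2+6+2+6+2+6+2 = 64

64


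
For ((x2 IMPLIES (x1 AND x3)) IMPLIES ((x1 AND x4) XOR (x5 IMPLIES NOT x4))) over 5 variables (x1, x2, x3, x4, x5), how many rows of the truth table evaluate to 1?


Formula: ((x2 IMPLIES (x1 AND x3)) IMPLIES ((x1 AND x4) XOR (x5 IMPLIES NOT x4))) over 5 vars (32 rows)
Evaluate each row (x1, x2, x3, x4, x5 as bits, MSB first):
  row 0 [00000]: ((0 IMPLIES (0 AND 0)) IMPLIES ((0 AND 0) XOR (0 IMPLIES NOT 0))) -> 1
  row 1 [00001]: ((0 IMPLIES (0 AND 0)) IMPLIES ((0 AND 0) XOR (1 IMPLIES NOT 0))) -> 1
  row 2 [00010]: ((0 IMPLIES (0 AND 0)) IMPLIES ((0 AND 1) XOR (0 IMPLIES NOT 1))) -> 1
  row 3 [00011]: ((0 IMPLIES (0 AND 0)) IMPLIES ((0 AND 1) XOR (1 IMPLIES NOT 1))) -> 0
  row 4 [00100]: ((0 IMPLIES (0 AND 1)) IMPLIES ((0 AND 0) XOR (0 IMPLIES NOT 0))) -> 1
  row 5 [00101]: ((0 IMPLIES (0 AND 1)) IMPLIES ((0 AND 0) XOR (1 IMPLIES NOT 0))) -> 1
  row 6 [00110]: ((0 IMPLIES (0 AND 1)) IMPLIES ((0 AND 1) XOR (0 IMPLIES NOT 1))) -> 1
  row 7 [00111]: ((0 IMPLIES (0 AND 1)) IMPLIES ((0 AND 1) XOR (1 IMPLIES NOT 1))) -> 0
  row 8 [01000]: ((1 IMPLIES (0 AND 0)) IMPLIES ((0 AND 0) XOR (0 IMPLIES NOT 0))) -> 1
  row 9 [01001]: ((1 IMPLIES (0 AND 0)) IMPLIES ((0 AND 0) XOR (1 IMPLIES NOT 0))) -> 1
  row 10 [01010]: ((1 IMPLIES (0 AND 0)) IMPLIES ((0 AND 1) XOR (0 IMPLIES NOT 1))) -> 1
  row 11 [01011]: ((1 IMPLIES (0 AND 0)) IMPLIES ((0 AND 1) XOR (1 IMPLIES NOT 1))) -> 1
  row 12 [01100]: ((1 IMPLIES (0 AND 1)) IMPLIES ((0 AND 0) XOR (0 IMPLIES NOT 0))) -> 1
  row 13 [01101]: ((1 IMPLIES (0 AND 1)) IMPLIES ((0 AND 0) XOR (1 IMPLIES NOT 0))) -> 1
  row 14 [01110]: ((1 IMPLIES (0 AND 1)) IMPLIES ((0 AND 1) XOR (0 IMPLIES NOT 1))) -> 1
  row 15 [01111]: ((1 IMPLIES (0 AND 1)) IMPLIES ((0 AND 1) XOR (1 IMPLIES NOT 1))) -> 1
  row 16 [10000]: ((0 IMPLIES (1 AND 0)) IMPLIES ((1 AND 0) XOR (0 IMPLIES NOT 0))) -> 1
  row 17 [10001]: ((0 IMPLIES (1 AND 0)) IMPLIES ((1 AND 0) XOR (1 IMPLIES NOT 0))) -> 1
  row 18 [10010]: ((0 IMPLIES (1 AND 0)) IMPLIES ((1 AND 1) XOR (0 IMPLIES NOT 1))) -> 0
  row 19 [10011]: ((0 IMPLIES (1 AND 0)) IMPLIES ((1 AND 1) XOR (1 IMPLIES NOT 1))) -> 1
  row 20 [10100]: ((0 IMPLIES (1 AND 1)) IMPLIES ((1 AND 0) XOR (0 IMPLIES NOT 0))) -> 1
  row 21 [10101]: ((0 IMPLIES (1 AND 1)) IMPLIES ((1 AND 0) XOR (1 IMPLIES NOT 0))) -> 1
  row 22 [10110]: ((0 IMPLIES (1 AND 1)) IMPLIES ((1 AND 1) XOR (0 IMPLIES NOT 1))) -> 0
  row 23 [10111]: ((0 IMPLIES (1 AND 1)) IMPLIES ((1 AND 1) XOR (1 IMPLIES NOT 1))) -> 1
  row 24 [11000]: ((1 IMPLIES (1 AND 0)) IMPLIES ((1 AND 0) XOR (0 IMPLIES NOT 0))) -> 1
  row 25 [11001]: ((1 IMPLIES (1 AND 0)) IMPLIES ((1 AND 0) XOR (1 IMPLIES NOT 0))) -> 1
  row 26 [11010]: ((1 IMPLIES (1 AND 0)) IMPLIES ((1 AND 1) XOR (0 IMPLIES NOT 1))) -> 1
  row 27 [11011]: ((1 IMPLIES (1 AND 0)) IMPLIES ((1 AND 1) XOR (1 IMPLIES NOT 1))) -> 1
  row 28 [11100]: ((1 IMPLIES (1 AND 1)) IMPLIES ((1 AND 0) XOR (0 IMPLIES NOT 0))) -> 1
  row 29 [11101]: ((1 IMPLIES (1 AND 1)) IMPLIES ((1 AND 0) XOR (1 IMPLIES NOT 0))) -> 1
  row 30 [11110]: ((1 IMPLIES (1 AND 1)) IMPLIES ((1 AND 1) XOR (0 IMPLIES NOT 1))) -> 0
  row 31 [11111]: ((1 IMPLIES (1 AND 1)) IMPLIES ((1 AND 1) XOR (1 IMPLIES NOT 1))) -> 1
Full result column, 8 rows per line (x1,x2 fixed per line; x3,x4,x5 runs 000..111 left to right):
  rows 0-7 [x1,x2=00]: 11101110  (ones: 6)
  rows 8-15 [x1,x2=01]: 11111111  (ones: 8)
  rows 16-23 [x1,x2=10]: 11011101  (ones: 6)
  rows 24-31 [x1,x2=11]: 11111101  (ones: 7)
Count of 1-rows = 6+8+6+7 = 27

27


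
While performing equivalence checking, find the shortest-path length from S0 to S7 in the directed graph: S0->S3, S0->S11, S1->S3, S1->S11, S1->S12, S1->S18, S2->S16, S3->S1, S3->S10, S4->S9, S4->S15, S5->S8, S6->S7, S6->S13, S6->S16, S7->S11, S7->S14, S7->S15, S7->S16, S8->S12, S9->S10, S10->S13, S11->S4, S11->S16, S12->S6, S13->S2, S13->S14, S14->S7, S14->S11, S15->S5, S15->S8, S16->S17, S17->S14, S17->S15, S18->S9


BFS layer-by-layer from S0:
  dist 0: {S0}
  dist 1: {S3, S11}
  dist 2: {S1, S4, S10, S16}
  dist 3: {S9, S12, S13, S15, S17, S18}
  dist 4: {S2, S5, S6, S8, S14}
  dist 5: {S7}
  -> S7 reached at distance 5
Shortest path length = 5

5


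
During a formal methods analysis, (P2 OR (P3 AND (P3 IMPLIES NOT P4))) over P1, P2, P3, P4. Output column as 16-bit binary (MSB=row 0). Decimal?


Formula: (P2 OR (P3 AND (P3 IMPLIES NOT P4))) over P1, P2, P3, P4 (16 rows)
Evaluate each row (bits = P1,P2,P3,P4, MSB first):
  row 0 [0000]: (0 OR (0 AND (0 IMPLIES NOT 0))) -> 0
  row 1 [0001]: (0 OR (0 AND (0 IMPLIES NOT 1))) -> 0
  row 2 [0010]: (0 OR (1 AND (1 IMPLIES NOT 0))) -> 1
  row 3 [0011]: (0 OR (1 AND (1 IMPLIES NOT 1))) -> 0
  row 4 [0100]: (1 OR (0 AND (0 IMPLIES NOT 0))) -> 1
  row 5 [0101]: (1 OR (0 AND (0 IMPLIES NOT 1))) -> 1
  row 6 [0110]: (1 OR (1 AND (1 IMPLIES NOT 0))) -> 1
  row 7 [0111]: (1 OR (1 AND (1 IMPLIES NOT 1))) -> 1
  row 8 [1000]: (0 OR (0 AND (0 IMPLIES NOT 0))) -> 0
  row 9 [1001]: (0 OR (0 AND (0 IMPLIES NOT 1))) -> 0
  row 10 [1010]: (0 OR (1 AND (1 IMPLIES NOT 0))) -> 1
  row 11 [1011]: (0 OR (1 AND (1 IMPLIES NOT 1))) -> 0
  row 12 [1100]: (1 OR (0 AND (0 IMPLIES NOT 0))) -> 1
  row 13 [1101]: (1 OR (0 AND (0 IMPLIES NOT 1))) -> 1
  row 14 [1110]: (1 OR (1 AND (1 IMPLIES NOT 0))) -> 1
  row 15 [1111]: (1 OR (1 AND (1 IMPLIES NOT 1))) -> 1
Full result column, 4 rows per line (P1,P2 fixed per line; P3,P4 runs 00..11 left to right):
  rows 0-3 [P1,P2=00]: 0010  = hex 2
  rows 4-7 [P1,P2=01]: 1111  = hex F
  rows 8-11 [P1,P2=10]: 0010  = hex 2
  rows 12-15 [P1,P2=11]: 1111  = hex F
Output column (row 0 .. row 15) = 0010111100101111
Output column grouped in 4s = 0010 1111 0010 1111 = 0x2F2F
Convert to decimal digit by digit (value = value*16 + digit):
  2 -> 2
  2*16 + 15 (F) = 47
  47*16 + 2 = 754
  754*16 + 15 (F) = 12079
Decimal = 12079

12079


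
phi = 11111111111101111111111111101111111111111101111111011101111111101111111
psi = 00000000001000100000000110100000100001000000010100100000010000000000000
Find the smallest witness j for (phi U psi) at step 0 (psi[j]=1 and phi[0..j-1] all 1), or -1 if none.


(phi U psi) at 0: need smallest j with psi[j]=1 and phi[i]=1 for all i in [0,j).
Scan from step 0:
  step 0: phi=1, psi=0 -> continue
  step 1: phi=1, psi=0 -> continue
  step 2: phi=1, psi=0 -> continue
  step 3: phi=1, psi=0 -> continue
  step 10: psi=1 and phi held for [0,10) -> witness found
Witness step = 10

10


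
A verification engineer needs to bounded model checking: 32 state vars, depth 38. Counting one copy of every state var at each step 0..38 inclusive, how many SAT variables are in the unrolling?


BMC unrolls to depth k, creating one copy of each state var for steps 0..k.
Step count = 38 + 1 = 39 (steps 0 through 38)
Vars per step = 32
Total = 32 * 39 = 1248

1248


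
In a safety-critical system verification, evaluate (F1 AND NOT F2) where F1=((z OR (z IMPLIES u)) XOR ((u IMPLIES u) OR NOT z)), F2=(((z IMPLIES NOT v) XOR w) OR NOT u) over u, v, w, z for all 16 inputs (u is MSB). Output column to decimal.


F1 = ((z OR (z IMPLIES u)) XOR ((u IMPLIES u) OR NOT z))
F2 = (((z IMPLIES NOT v) XOR w) OR NOT u)
Counterexample to F1=>F2 is where F1=1 and F2=0.
Evaluate each row (bits = u,v,w,z, MSB first):
  row 0 [0000]: F1=0 F2=1 -> F1&~F2 -> 0
  row 1 [0001]: F1=0 F2=1 -> F1&~F2 -> 0
  row 2 [0010]: F1=0 F2=1 -> F1&~F2 -> 0
  row 3 [0011]: F1=0 F2=1 -> F1&~F2 -> 0
  row 4 [0100]: F1=0 F2=1 -> F1&~F2 -> 0
  row 5 [0101]: F1=0 F2=1 -> F1&~F2 -> 0
  row 6 [0110]: F1=0 F2=1 -> F1&~F2 -> 0
  row 7 [0111]: F1=0 F2=1 -> F1&~F2 -> 0
  row 8 [1000]: F1=0 F2=1 -> F1&~F2 -> 0
  row 9 [1001]: F1=0 F2=1 -> F1&~F2 -> 0
  row 10 [1010]: F1=0 F2=0 -> F1&~F2 -> 0
  row 11 [1011]: F1=0 F2=0 -> F1&~F2 -> 0
  row 12 [1100]: F1=0 F2=1 -> F1&~F2 -> 0
  row 13 [1101]: F1=0 F2=0 -> F1&~F2 -> 0
  row 14 [1110]: F1=0 F2=0 -> F1&~F2 -> 0
  row 15 [1111]: F1=0 F2=1 -> F1&~F2 -> 0
Full result column, 4 rows per line (u,v fixed per line; w,z runs 00..11 left to right):
  rows 0-3 [u,v=00]: 0000  = hex 0
  rows 4-7 [u,v=01]: 0000  = hex 0
  rows 8-11 [u,v=10]: 0000  = hex 0
  rows 12-15 [u,v=11]: 0000  = hex 0
Counterexample vector (row 0 .. row 15) = 0000000000000000
Output column grouped in 4s = 0000 0000 0000 0000 = 0x0000
Convert to decimal digit by digit (value = value*16 + digit):
  0 -> 0
  0*16 + 0 = 0
  0*16 + 0 = 0
  0*16 + 0 = 0
Decimal = 0

0


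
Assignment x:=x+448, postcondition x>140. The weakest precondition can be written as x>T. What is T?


Formula: wp(x:=E, P) = P[E/x] (substitute E for x in postcondition)
Step 1: Postcondition: x>140
Step 2: Substitute x+448 for x: x+448>140
Step 3: Solve for x: x > 140-448 = -308

-308


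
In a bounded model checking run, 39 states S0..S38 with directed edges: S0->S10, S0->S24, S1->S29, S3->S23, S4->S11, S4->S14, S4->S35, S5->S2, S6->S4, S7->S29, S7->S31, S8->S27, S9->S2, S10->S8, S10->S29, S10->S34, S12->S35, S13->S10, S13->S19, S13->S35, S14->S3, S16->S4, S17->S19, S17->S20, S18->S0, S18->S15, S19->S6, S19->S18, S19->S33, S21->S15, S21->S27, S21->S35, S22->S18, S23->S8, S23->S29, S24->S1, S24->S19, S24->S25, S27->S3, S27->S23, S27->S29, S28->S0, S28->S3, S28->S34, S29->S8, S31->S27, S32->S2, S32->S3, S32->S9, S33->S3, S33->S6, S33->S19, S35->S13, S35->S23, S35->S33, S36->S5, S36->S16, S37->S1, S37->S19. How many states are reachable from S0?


BFS from S0:
  layer 0: {S0}
  layer 1: {S10, S24}
  layer 2: {S1, S8, S19, S25, S29, S34}
  layer 3: {S6, S18, S27, S33}
  layer 4: {S3, S4, S15, S23}
  layer 5: {S11, S14, S35}
  layer 6: {S13}
Reachable set: {S0, S1, S3, S4, S6, S8, S10, S11, S13, S14, S15, S18, S19, S23, S24, S25, S27, S29, S33, S34, S35}
Count = 21

21


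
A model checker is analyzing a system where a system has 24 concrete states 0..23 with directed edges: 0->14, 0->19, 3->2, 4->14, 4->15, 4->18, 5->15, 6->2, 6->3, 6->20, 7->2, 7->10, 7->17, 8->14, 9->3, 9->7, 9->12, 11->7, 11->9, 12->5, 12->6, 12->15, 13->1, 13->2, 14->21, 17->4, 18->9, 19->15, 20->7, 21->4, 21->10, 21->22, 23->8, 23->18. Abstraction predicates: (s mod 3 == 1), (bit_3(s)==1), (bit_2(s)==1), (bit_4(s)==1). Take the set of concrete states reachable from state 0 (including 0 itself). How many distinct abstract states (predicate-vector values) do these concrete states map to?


BFS from 0:
Concrete reachable: {0, 2, 3, 4, 5, 6, 7, 9, 10, 12, 14, 15, 17, 18, 19, 20, 21, 22}
Abstract via predicates (s mod 3 == 1), (bit_3(s)==1), (bit_2(s)==1), (bit_4(s)==1):
  (0,0,0,0) <- {0, 2, 3}
  (0,0,0,1) <- {17, 18}
  (0,0,1,0) <- {5, 6}
  (0,0,1,1) <- {20, 21}
  (0,1,0,0) <- {9}
  (0,1,1,0) <- {12, 14, 15}
  (1,0,0,1) <- {19}
  (1,0,1,0) <- {4, 7}
  (1,0,1,1) <- {22}
  (1,1,0,0) <- {10}
Distinct abstract states = 10

10


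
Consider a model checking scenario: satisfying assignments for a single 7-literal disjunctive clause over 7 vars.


Step 1: Total=2^7=128
Step 2: Unsat when all 7 false: 2^0=1
Step 3: Sat=128-1=127

127


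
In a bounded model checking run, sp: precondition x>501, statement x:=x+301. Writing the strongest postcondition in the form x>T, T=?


Formula: sp(P, x:=E) = exists old_x. (x = E[old_x/x]) AND P[old_x/x] (old_x is the value of x before the assignment; eliminate old_x by solving x = E[old_x/x] for old_x)
Step 1: Precondition P: x>501, i.e. old_x > 501
Step 2: Assignment gives x = old_x + 301, so old_x = x - 301
Step 3: Substitute into P: x - 301 > 501
Step 4: Simplify: x > 501+301 = 802

802


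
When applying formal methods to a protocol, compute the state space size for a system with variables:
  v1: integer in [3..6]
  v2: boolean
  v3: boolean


State space = product of domain sizes of all variables.
Domain sizes:
  v1 (integer in [3..6]): 4
  v2 (boolean): 2
  v3 (boolean): 2
Product = 4 * 2 * 2 = 16

16


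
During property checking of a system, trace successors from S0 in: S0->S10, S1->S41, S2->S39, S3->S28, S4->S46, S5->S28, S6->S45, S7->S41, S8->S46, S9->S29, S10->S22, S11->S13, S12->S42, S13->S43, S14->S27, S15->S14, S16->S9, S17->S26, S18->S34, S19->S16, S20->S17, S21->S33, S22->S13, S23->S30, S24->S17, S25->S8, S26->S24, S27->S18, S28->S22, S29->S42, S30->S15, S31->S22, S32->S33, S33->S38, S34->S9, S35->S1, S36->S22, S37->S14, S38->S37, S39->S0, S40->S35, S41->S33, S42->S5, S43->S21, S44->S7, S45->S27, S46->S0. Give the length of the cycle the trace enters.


Trace from S0 until a state repeats:
  S0 -> S10 -> S22 -> S13 -> S43 -> S21 -> S33 -> S38 -> S37 -> S14 -> S27 -> S18 -> S34 -> S9 -> S29 -> S42 -> S5 -> S28 -> S22
S22 first seen at step 2, revisited at step 18.
Cycle length = 18 - 2 = 16

16


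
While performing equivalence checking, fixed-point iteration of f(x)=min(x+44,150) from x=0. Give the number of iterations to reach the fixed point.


Step 1: x=0, cap=150, increment=44
Step 2: x grows by 44 each step until capped at 150; fixed point is x=150
Step 3: iterations = ceil(150/44) = 4

4


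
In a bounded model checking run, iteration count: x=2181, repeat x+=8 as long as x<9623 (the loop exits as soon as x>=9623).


Step 1: x goes from 2181 toward 9623 by 8; the body runs while x<9623, so iterations = ceil((bound-start)/step)
Step 2: Distance=7442
Step 3: ceil(7442/8)=931

931


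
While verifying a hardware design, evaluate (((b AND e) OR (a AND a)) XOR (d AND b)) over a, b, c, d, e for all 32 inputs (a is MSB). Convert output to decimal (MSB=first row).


Formula: (((b AND e) OR (a AND a)) XOR (d AND b)) over a, b, c, d, e (32 rows)
Evaluate each row (bits = a,b,c,d,e, MSB first):
  row 0 [00000]: (((0 AND 0) OR (0 AND 0)) XOR (0 AND 0)) -> 0
  row 1 [00001]: (((0 AND 1) OR (0 AND 0)) XOR (0 AND 0)) -> 0
  row 2 [00010]: (((0 AND 0) OR (0 AND 0)) XOR (1 AND 0)) -> 0
  row 3 [00011]: (((0 AND 1) OR (0 AND 0)) XOR (1 AND 0)) -> 0
  row 4 [00100]: (((0 AND 0) OR (0 AND 0)) XOR (0 AND 0)) -> 0
  row 5 [00101]: (((0 AND 1) OR (0 AND 0)) XOR (0 AND 0)) -> 0
  row 6 [00110]: (((0 AND 0) OR (0 AND 0)) XOR (1 AND 0)) -> 0
  row 7 [00111]: (((0 AND 1) OR (0 AND 0)) XOR (1 AND 0)) -> 0
  row 8 [01000]: (((1 AND 0) OR (0 AND 0)) XOR (0 AND 1)) -> 0
  row 9 [01001]: (((1 AND 1) OR (0 AND 0)) XOR (0 AND 1)) -> 1
  row 10 [01010]: (((1 AND 0) OR (0 AND 0)) XOR (1 AND 1)) -> 1
  row 11 [01011]: (((1 AND 1) OR (0 AND 0)) XOR (1 AND 1)) -> 0
  row 12 [01100]: (((1 AND 0) OR (0 AND 0)) XOR (0 AND 1)) -> 0
  row 13 [01101]: (((1 AND 1) OR (0 AND 0)) XOR (0 AND 1)) -> 1
  row 14 [01110]: (((1 AND 0) OR (0 AND 0)) XOR (1 AND 1)) -> 1
  row 15 [01111]: (((1 AND 1) OR (0 AND 0)) XOR (1 AND 1)) -> 0
  row 16 [10000]: (((0 AND 0) OR (1 AND 1)) XOR (0 AND 0)) -> 1
  row 17 [10001]: (((0 AND 1) OR (1 AND 1)) XOR (0 AND 0)) -> 1
  row 18 [10010]: (((0 AND 0) OR (1 AND 1)) XOR (1 AND 0)) -> 1
  row 19 [10011]: (((0 AND 1) OR (1 AND 1)) XOR (1 AND 0)) -> 1
  row 20 [10100]: (((0 AND 0) OR (1 AND 1)) XOR (0 AND 0)) -> 1
  row 21 [10101]: (((0 AND 1) OR (1 AND 1)) XOR (0 AND 0)) -> 1
  row 22 [10110]: (((0 AND 0) OR (1 AND 1)) XOR (1 AND 0)) -> 1
  row 23 [10111]: (((0 AND 1) OR (1 AND 1)) XOR (1 AND 0)) -> 1
  row 24 [11000]: (((1 AND 0) OR (1 AND 1)) XOR (0 AND 1)) -> 1
  row 25 [11001]: (((1 AND 1) OR (1 AND 1)) XOR (0 AND 1)) -> 1
  row 26 [11010]: (((1 AND 0) OR (1 AND 1)) XOR (1 AND 1)) -> 0
  row 27 [11011]: (((1 AND 1) OR (1 AND 1)) XOR (1 AND 1)) -> 0
  row 28 [11100]: (((1 AND 0) OR (1 AND 1)) XOR (0 AND 1)) -> 1
  row 29 [11101]: (((1 AND 1) OR (1 AND 1)) XOR (0 AND 1)) -> 1
  row 30 [11110]: (((1 AND 0) OR (1 AND 1)) XOR (1 AND 1)) -> 0
  row 31 [11111]: (((1 AND 1) OR (1 AND 1)) XOR (1 AND 1)) -> 0
Full result column, 4 rows per line (a,b,c fixed per line; d,e runs 00..11 left to right):
  rows 0-3 [a,b,c=000]: 0000  = hex 0
  rows 4-7 [a,b,c=001]: 0000  = hex 0
  rows 8-11 [a,b,c=010]: 0110  = hex 6
  rows 12-15 [a,b,c=011]: 0110  = hex 6
  rows 16-19 [a,b,c=100]: 1111  = hex F
  rows 20-23 [a,b,c=101]: 1111  = hex F
  rows 24-27 [a,b,c=110]: 1100  = hex C
  rows 28-31 [a,b,c=111]: 1100  = hex C
Output column (row 0 .. row 31) = 00000000011001101111111111001100
Output column grouped in 4s = 0000 0000 0110 0110 1111 1111 1100 1100 = 0x0066FFCC
Convert to decimal digit by digit (value = value*16 + digit):
  0 -> 0
  0*16 + 0 = 0
  0*16 + 6 = 6
  6*16 + 6 = 102
  102*16 + 15 (F) = 1647
  1647*16 + 15 (F) = 26367
  26367*16 + 12 (C) = 421884
  421884*16 + 12 (C) = 6750156
Decimal = 6750156

6750156


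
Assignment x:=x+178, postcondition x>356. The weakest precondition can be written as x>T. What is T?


Formula: wp(x:=E, P) = P[E/x] (substitute E for x in postcondition)
Step 1: Postcondition: x>356
Step 2: Substitute x+178 for x: x+178>356
Step 3: Solve for x: x > 356-178 = 178

178


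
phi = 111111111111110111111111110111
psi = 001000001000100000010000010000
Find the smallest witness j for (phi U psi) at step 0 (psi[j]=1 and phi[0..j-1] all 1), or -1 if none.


(phi U psi) at 0: need smallest j with psi[j]=1 and phi[i]=1 for all i in [0,j).
Scan from step 0:
  step 0: phi=1, psi=0 -> continue
  step 1: phi=1, psi=0 -> continue
  step 2: psi=1 and phi held for [0,2) -> witness found
Witness step = 2

2


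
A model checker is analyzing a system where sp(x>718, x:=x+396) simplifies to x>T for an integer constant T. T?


Formula: sp(P, x:=E) = exists old_x. (x = E[old_x/x]) AND P[old_x/x] (old_x is the value of x before the assignment; eliminate old_x by solving x = E[old_x/x] for old_x)
Step 1: Precondition P: x>718, i.e. old_x > 718
Step 2: Assignment gives x = old_x + 396, so old_x = x - 396
Step 3: Substitute into P: x - 396 > 718
Step 4: Simplify: x > 718+396 = 1114

1114


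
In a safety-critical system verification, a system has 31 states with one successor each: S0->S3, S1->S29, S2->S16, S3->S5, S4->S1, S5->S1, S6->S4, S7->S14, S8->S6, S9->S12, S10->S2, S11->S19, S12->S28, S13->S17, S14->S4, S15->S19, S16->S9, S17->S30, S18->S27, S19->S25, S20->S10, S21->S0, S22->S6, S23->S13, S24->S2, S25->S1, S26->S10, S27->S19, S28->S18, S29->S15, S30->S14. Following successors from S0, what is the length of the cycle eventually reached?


Trace from S0 until a state repeats:
  S0 -> S3 -> S5 -> S1 -> S29 -> S15 -> S19 -> S25 -> S1
S1 first seen at step 3, revisited at step 8.
Cycle length = 8 - 3 = 5

5


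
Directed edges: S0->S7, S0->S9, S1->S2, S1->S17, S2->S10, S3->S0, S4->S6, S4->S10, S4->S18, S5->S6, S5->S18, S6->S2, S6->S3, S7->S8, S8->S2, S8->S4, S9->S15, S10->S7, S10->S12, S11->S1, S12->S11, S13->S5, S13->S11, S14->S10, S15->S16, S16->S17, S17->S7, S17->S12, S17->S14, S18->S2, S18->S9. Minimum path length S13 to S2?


BFS layer-by-layer from S13:
  dist 0: {S13}
  dist 1: {S5, S11}
  dist 2: {S1, S6, S18}
  dist 3: {S2, S3, S9, S17}
  -> S2 reached at distance 3
Shortest path length = 3

3


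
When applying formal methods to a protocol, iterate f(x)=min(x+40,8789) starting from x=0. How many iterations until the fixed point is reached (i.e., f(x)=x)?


Step 1: x=0, cap=8789, increment=40
Step 2: x grows by 40 each step until capped at 8789; fixed point is x=8789
Step 3: iterations = ceil(8789/40) = 220

220


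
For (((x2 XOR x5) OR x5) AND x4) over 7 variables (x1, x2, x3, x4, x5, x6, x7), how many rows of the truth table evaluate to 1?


Formula: (((x2 XOR x5) OR x5) AND x4) over 7 vars (128 rows)
Evaluate each row (x1, x2, x3, x4, x5, x6, x7 as bits, MSB first):
  row 0 [0000000]: (((0 XOR 0) OR 0) AND 0) -> 0
  row 1 [0000001]: (((0 XOR 0) OR 0) AND 0) -> 0
  row 2 [0000010]: (((0 XOR 0) OR 0) AND 0) -> 0
  row 3 [0000011]: (((0 XOR 0) OR 0) AND 0) -> 0
  row 4 [0000100]: (((0 XOR 1) OR 1) AND 0) -> 0
  (every remaining row is evaluated the same way; all 128 results are listed next)
Full result column, 8 rows per line (x1,x2,x3,x4 fixed per line; x5,x6,x7 runs 000..111 left to right):
  rows 0-7 [x1,x2,x3,x4=0000]: 00000000  (ones: 0)
  rows 8-15 [x1,x2,x3,x4=0001]: 00001111  (ones: 4)
  rows 16-23 [x1,x2,x3,x4=0010]: 00000000  (ones: 0)
  rows 24-31 [x1,x2,x3,x4=0011]: 00001111  (ones: 4)
  rows 32-39 [x1,x2,x3,x4=0100]: 00000000  (ones: 0)
  rows 40-47 [x1,x2,x3,x4=0101]: 11111111  (ones: 8)
  rows 48-55 [x1,x2,x3,x4=0110]: 00000000  (ones: 0)
  rows 56-63 [x1,x2,x3,x4=0111]: 11111111  (ones: 8)
  rows 64-71 [x1,x2,x3,x4=1000]: 00000000  (ones: 0)
  rows 72-79 [x1,x2,x3,x4=1001]: 00001111  (ones: 4)
  rows 80-87 [x1,x2,x3,x4=1010]: 00000000  (ones: 0)
  rows 88-95 [x1,x2,x3,x4=1011]: 00001111  (ones: 4)
  rows 96-103 [x1,x2,x3,x4=1100]: 00000000  (ones: 0)
  rows 104-111 [x1,x2,x3,x4=1101]: 11111111  (ones: 8)
  rows 112-119 [x1,x2,x3,x4=1110]: 00000000  (ones: 0)
  rows 120-127 [x1,x2,x3,x4=1111]: 11111111  (ones: 8)
Count of 1-rows = 0+4+0+4+0+8+0+8+0+4+0+4+0+8+0+8 = 48

48


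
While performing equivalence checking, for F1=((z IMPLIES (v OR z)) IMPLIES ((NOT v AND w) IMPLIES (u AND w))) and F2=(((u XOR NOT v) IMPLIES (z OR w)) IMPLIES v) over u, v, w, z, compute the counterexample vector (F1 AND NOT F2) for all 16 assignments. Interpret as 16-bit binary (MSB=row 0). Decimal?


F1 = ((z IMPLIES (v OR z)) IMPLIES ((NOT v AND w) IMPLIES (u AND w)))
F2 = (((u XOR NOT v) IMPLIES (z OR w)) IMPLIES v)
Counterexample to F1=>F2 is where F1=1 and F2=0.
Evaluate each row (bits = u,v,w,z, MSB first):
  row 0 [0000]: F1=1 F2=1 -> F1&~F2 -> 0
  row 1 [0001]: F1=1 F2=0 -> F1&~F2 -> 1
  row 2 [0010]: F1=0 F2=0 -> F1&~F2 -> 0
  row 3 [0011]: F1=0 F2=0 -> F1&~F2 -> 0
  row 4 [0100]: F1=1 F2=1 -> F1&~F2 -> 0
  row 5 [0101]: F1=1 F2=1 -> F1&~F2 -> 0
  row 6 [0110]: F1=1 F2=1 -> F1&~F2 -> 0
  row 7 [0111]: F1=1 F2=1 -> F1&~F2 -> 0
  row 8 [1000]: F1=1 F2=0 -> F1&~F2 -> 1
  row 9 [1001]: F1=1 F2=0 -> F1&~F2 -> 1
  row 10 [1010]: F1=1 F2=0 -> F1&~F2 -> 1
  row 11 [1011]: F1=1 F2=0 -> F1&~F2 -> 1
  row 12 [1100]: F1=1 F2=1 -> F1&~F2 -> 0
  row 13 [1101]: F1=1 F2=1 -> F1&~F2 -> 0
  row 14 [1110]: F1=1 F2=1 -> F1&~F2 -> 0
  row 15 [1111]: F1=1 F2=1 -> F1&~F2 -> 0
Full result column, 4 rows per line (u,v fixed per line; w,z runs 00..11 left to right):
  rows 0-3 [u,v=00]: 0100  = hex 4
  rows 4-7 [u,v=01]: 0000  = hex 0
  rows 8-11 [u,v=10]: 1111  = hex F
  rows 12-15 [u,v=11]: 0000  = hex 0
Counterexample vector (row 0 .. row 15) = 0100000011110000
Output column grouped in 4s = 0100 0000 1111 0000 = 0x40F0
Convert to decimal digit by digit (value = value*16 + digit):
  4 -> 4
  4*16 + 0 = 64
  64*16 + 15 (F) = 1039
  1039*16 + 0 = 16624
Decimal = 16624

16624


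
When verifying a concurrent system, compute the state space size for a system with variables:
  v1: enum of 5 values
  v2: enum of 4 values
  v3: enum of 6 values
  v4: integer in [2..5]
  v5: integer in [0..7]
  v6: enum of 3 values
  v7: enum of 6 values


State space = product of domain sizes of all variables.
Domain sizes:
  v1 (enum of 5 values): 5
  v2 (enum of 4 values): 4
  v3 (enum of 6 values): 6
  v4 (integer in [2..5]): 4
  v5 (integer in [0..7]): 8
  v6 (enum of 3 values): 3
  v7 (enum of 6 values): 6
Product = 5 * 4 * 6 * 4 * 8 * 3 * 6 = 69120

69120


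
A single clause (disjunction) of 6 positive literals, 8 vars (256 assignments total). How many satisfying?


Step 1: Total=2^8=256
Step 2: Unsat when all 6 false: 2^2=4
Step 3: Sat=256-4=252

252


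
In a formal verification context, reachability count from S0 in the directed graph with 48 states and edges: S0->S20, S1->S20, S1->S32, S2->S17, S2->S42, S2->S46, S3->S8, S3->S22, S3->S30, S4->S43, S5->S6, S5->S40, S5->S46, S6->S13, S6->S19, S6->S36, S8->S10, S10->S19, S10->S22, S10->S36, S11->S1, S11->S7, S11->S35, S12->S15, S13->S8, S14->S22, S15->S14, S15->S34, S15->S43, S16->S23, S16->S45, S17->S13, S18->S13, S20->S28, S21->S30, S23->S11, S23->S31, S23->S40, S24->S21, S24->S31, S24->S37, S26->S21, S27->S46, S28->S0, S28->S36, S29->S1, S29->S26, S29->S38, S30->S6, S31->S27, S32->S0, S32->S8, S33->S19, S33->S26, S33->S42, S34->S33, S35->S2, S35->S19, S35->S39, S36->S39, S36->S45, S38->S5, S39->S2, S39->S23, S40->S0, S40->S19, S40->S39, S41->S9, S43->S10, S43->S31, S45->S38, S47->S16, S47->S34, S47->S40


BFS from S0:
  layer 0: {S0}
  layer 1: {S20}
  layer 2: {S28}
  layer 3: {S36}
  layer 4: {S39, S45}
  layer 5: {S2, S23, S38}
  layer 6: {S5, S11, S17, S31, S40, S42, S46}
  layer 7: {S1, S6, S7, S13, S19, S27, S35}
  layer 8: {S8, S32}
  layer 9: {S10}
  layer 10: {S22}
Reachable set: {S0, S1, S2, S5, S6, S7, S8, S10, S11, S13, S17, S19, S20, S22, S23, S27, S28, S31, S32, S35, S36, S38, S39, S40, S42, S45, S46}
Count = 27

27


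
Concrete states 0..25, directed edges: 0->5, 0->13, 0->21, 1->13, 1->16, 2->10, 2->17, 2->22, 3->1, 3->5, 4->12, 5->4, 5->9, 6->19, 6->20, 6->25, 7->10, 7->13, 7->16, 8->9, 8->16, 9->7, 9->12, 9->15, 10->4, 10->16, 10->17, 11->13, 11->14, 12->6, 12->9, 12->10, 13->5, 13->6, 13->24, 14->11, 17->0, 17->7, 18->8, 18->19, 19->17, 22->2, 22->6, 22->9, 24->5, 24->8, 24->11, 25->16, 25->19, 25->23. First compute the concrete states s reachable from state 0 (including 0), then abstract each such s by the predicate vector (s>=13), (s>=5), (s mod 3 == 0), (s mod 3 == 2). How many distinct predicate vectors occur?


BFS from 0:
Concrete reachable: {0, 4, 5, 6, 7, 8, 9, 10, 11, 12, 13, 14, 15, 16, 17, 19, 20, 21, 23, 24, 25}
Abstract via predicates (s>=13), (s>=5), (s mod 3 == 0), (s mod 3 == 2):
  (0,0,0,0) <- {4}
  (0,0,1,0) <- {0}
  (0,1,0,0) <- {7, 10}
  (0,1,0,1) <- {5, 8, 11}
  (0,1,1,0) <- {6, 9, 12}
  (1,1,0,0) <- {13, 16, 19, 25}
  (1,1,0,1) <- {14, 17, 20, 23}
  (1,1,1,0) <- {15, 21, 24}
Distinct abstract states = 8

8


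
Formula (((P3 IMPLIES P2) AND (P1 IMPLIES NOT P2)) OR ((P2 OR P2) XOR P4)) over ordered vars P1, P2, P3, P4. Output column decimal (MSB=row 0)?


Formula: (((P3 IMPLIES P2) AND (P1 IMPLIES NOT P2)) OR ((P2 OR P2) XOR P4)) over P1, P2, P3, P4 (16 rows)
Evaluate each row (bits = P1,P2,P3,P4, MSB first):
  row 0 [0000]: (((0 IMPLIES 0) AND (0 IMPLIES NOT 0)) OR ((0 OR 0) XOR 0)) -> 1
  row 1 [0001]: (((0 IMPLIES 0) AND (0 IMPLIES NOT 0)) OR ((0 OR 0) XOR 1)) -> 1
  row 2 [0010]: (((1 IMPLIES 0) AND (0 IMPLIES NOT 0)) OR ((0 OR 0) XOR 0)) -> 0
  row 3 [0011]: (((1 IMPLIES 0) AND (0 IMPLIES NOT 0)) OR ((0 OR 0) XOR 1)) -> 1
  row 4 [0100]: (((0 IMPLIES 1) AND (0 IMPLIES NOT 1)) OR ((1 OR 1) XOR 0)) -> 1
  row 5 [0101]: (((0 IMPLIES 1) AND (0 IMPLIES NOT 1)) OR ((1 OR 1) XOR 1)) -> 1
  row 6 [0110]: (((1 IMPLIES 1) AND (0 IMPLIES NOT 1)) OR ((1 OR 1) XOR 0)) -> 1
  row 7 [0111]: (((1 IMPLIES 1) AND (0 IMPLIES NOT 1)) OR ((1 OR 1) XOR 1)) -> 1
  row 8 [1000]: (((0 IMPLIES 0) AND (1 IMPLIES NOT 0)) OR ((0 OR 0) XOR 0)) -> 1
  row 9 [1001]: (((0 IMPLIES 0) AND (1 IMPLIES NOT 0)) OR ((0 OR 0) XOR 1)) -> 1
  row 10 [1010]: (((1 IMPLIES 0) AND (1 IMPLIES NOT 0)) OR ((0 OR 0) XOR 0)) -> 0
  row 11 [1011]: (((1 IMPLIES 0) AND (1 IMPLIES NOT 0)) OR ((0 OR 0) XOR 1)) -> 1
  row 12 [1100]: (((0 IMPLIES 1) AND (1 IMPLIES NOT 1)) OR ((1 OR 1) XOR 0)) -> 1
  row 13 [1101]: (((0 IMPLIES 1) AND (1 IMPLIES NOT 1)) OR ((1 OR 1) XOR 1)) -> 0
  row 14 [1110]: (((1 IMPLIES 1) AND (1 IMPLIES NOT 1)) OR ((1 OR 1) XOR 0)) -> 1
  row 15 [1111]: (((1 IMPLIES 1) AND (1 IMPLIES NOT 1)) OR ((1 OR 1) XOR 1)) -> 0
Full result column, 4 rows per line (P1,P2 fixed per line; P3,P4 runs 00..11 left to right):
  rows 0-3 [P1,P2=00]: 1101  = hex D
  rows 4-7 [P1,P2=01]: 1111  = hex F
  rows 8-11 [P1,P2=10]: 1101  = hex D
  rows 12-15 [P1,P2=11]: 1010  = hex A
Output column (row 0 .. row 15) = 1101111111011010
Output column grouped in 4s = 1101 1111 1101 1010 = 0xDFDA
Convert to decimal digit by digit (value = value*16 + digit):
  D -> 13
  13*16 + 15 (F) = 223
  223*16 + 13 (D) = 3581
  3581*16 + 10 (A) = 57306
Decimal = 57306

57306


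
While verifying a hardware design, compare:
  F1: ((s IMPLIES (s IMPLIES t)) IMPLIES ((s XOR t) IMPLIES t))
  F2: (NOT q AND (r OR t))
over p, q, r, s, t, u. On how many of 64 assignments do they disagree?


F1 = ((s IMPLIES (s IMPLIES t)) IMPLIES ((s XOR t) IMPLIES t))
F2 = (NOT q AND (r OR t))
Evaluate both on each of 64 rows (bits = p,q,r,s,t,u):
  row 0 [000000]: F1=1 F2=0 (differ) -> 1
  row 1 [000001]: F1=1 F2=0 (differ) -> 1
  row 2 [000010]: F1=1 F2=1 -> 0
  row 3 [000011]: F1=1 F2=1 -> 0
  row 4 [000100]: F1=1 F2=0 (differ) -> 1
  (every remaining row is evaluated the same way; all 64 results are listed next)
Full result column, 8 rows per line (p,q,r fixed per line; s,t,u runs 000..111 left to right):
  rows 0-7 [p,q,r=000]: 11001100  (ones: 4)
  rows 8-15 [p,q,r=001]: 00000000  (ones: 0)
  rows 16-23 [p,q,r=010]: 11111111  (ones: 8)
  rows 24-31 [p,q,r=011]: 11111111  (ones: 8)
  rows 32-39 [p,q,r=100]: 11001100  (ones: 4)
  rows 40-47 [p,q,r=101]: 00000000  (ones: 0)
  rows 48-55 [p,q,r=110]: 11111111  (ones: 8)
  rows 56-63 [p,q,r=111]: 11111111  (ones: 8)
Disagreements = 4+0+8+8+4+0+8+8 = 40

40


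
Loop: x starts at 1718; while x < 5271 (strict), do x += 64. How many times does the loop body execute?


Step 1: x goes from 1718 toward 5271 by 64; the body runs while x<5271, so iterations = ceil((bound-start)/step)
Step 2: Distance=3553
Step 3: ceil(3553/64)=56

56


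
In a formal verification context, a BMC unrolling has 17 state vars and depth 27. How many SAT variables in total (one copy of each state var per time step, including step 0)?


BMC unrolls to depth k, creating one copy of each state var for steps 0..k.
Step count = 27 + 1 = 28 (steps 0 through 27)
Vars per step = 17
Total = 17 * 28 = 476

476


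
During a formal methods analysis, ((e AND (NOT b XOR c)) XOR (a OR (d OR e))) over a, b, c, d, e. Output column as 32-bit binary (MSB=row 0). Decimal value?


Formula: ((e AND (NOT b XOR c)) XOR (a OR (d OR e))) over a, b, c, d, e (32 rows)
Evaluate each row (bits = a,b,c,d,e, MSB first):
  row 0 [00000]: ((0 AND (NOT 0 XOR 0)) XOR (0 OR (0 OR 0))) -> 0
  row 1 [00001]: ((1 AND (NOT 0 XOR 0)) XOR (0 OR (0 OR 1))) -> 0
  row 2 [00010]: ((0 AND (NOT 0 XOR 0)) XOR (0 OR (1 OR 0))) -> 1
  row 3 [00011]: ((1 AND (NOT 0 XOR 0)) XOR (0 OR (1 OR 1))) -> 0
  row 4 [00100]: ((0 AND (NOT 0 XOR 1)) XOR (0 OR (0 OR 0))) -> 0
  row 5 [00101]: ((1 AND (NOT 0 XOR 1)) XOR (0 OR (0 OR 1))) -> 1
  row 6 [00110]: ((0 AND (NOT 0 XOR 1)) XOR (0 OR (1 OR 0))) -> 1
  row 7 [00111]: ((1 AND (NOT 0 XOR 1)) XOR (0 OR (1 OR 1))) -> 1
  row 8 [01000]: ((0 AND (NOT 1 XOR 0)) XOR (0 OR (0 OR 0))) -> 0
  row 9 [01001]: ((1 AND (NOT 1 XOR 0)) XOR (0 OR (0 OR 1))) -> 1
  row 10 [01010]: ((0 AND (NOT 1 XOR 0)) XOR (0 OR (1 OR 0))) -> 1
  row 11 [01011]: ((1 AND (NOT 1 XOR 0)) XOR (0 OR (1 OR 1))) -> 1
  row 12 [01100]: ((0 AND (NOT 1 XOR 1)) XOR (0 OR (0 OR 0))) -> 0
  row 13 [01101]: ((1 AND (NOT 1 XOR 1)) XOR (0 OR (0 OR 1))) -> 0
  row 14 [01110]: ((0 AND (NOT 1 XOR 1)) XOR (0 OR (1 OR 0))) -> 1
  row 15 [01111]: ((1 AND (NOT 1 XOR 1)) XOR (0 OR (1 OR 1))) -> 0
  row 16 [10000]: ((0 AND (NOT 0 XOR 0)) XOR (1 OR (0 OR 0))) -> 1
  row 17 [10001]: ((1 AND (NOT 0 XOR 0)) XOR (1 OR (0 OR 1))) -> 0
  row 18 [10010]: ((0 AND (NOT 0 XOR 0)) XOR (1 OR (1 OR 0))) -> 1
  row 19 [10011]: ((1 AND (NOT 0 XOR 0)) XOR (1 OR (1 OR 1))) -> 0
  row 20 [10100]: ((0 AND (NOT 0 XOR 1)) XOR (1 OR (0 OR 0))) -> 1
  row 21 [10101]: ((1 AND (NOT 0 XOR 1)) XOR (1 OR (0 OR 1))) -> 1
  row 22 [10110]: ((0 AND (NOT 0 XOR 1)) XOR (1 OR (1 OR 0))) -> 1
  row 23 [10111]: ((1 AND (NOT 0 XOR 1)) XOR (1 OR (1 OR 1))) -> 1
  row 24 [11000]: ((0 AND (NOT 1 XOR 0)) XOR (1 OR (0 OR 0))) -> 1
  row 25 [11001]: ((1 AND (NOT 1 XOR 0)) XOR (1 OR (0 OR 1))) -> 1
  row 26 [11010]: ((0 AND (NOT 1 XOR 0)) XOR (1 OR (1 OR 0))) -> 1
  row 27 [11011]: ((1 AND (NOT 1 XOR 0)) XOR (1 OR (1 OR 1))) -> 1
  row 28 [11100]: ((0 AND (NOT 1 XOR 1)) XOR (1 OR (0 OR 0))) -> 1
  row 29 [11101]: ((1 AND (NOT 1 XOR 1)) XOR (1 OR (0 OR 1))) -> 0
  row 30 [11110]: ((0 AND (NOT 1 XOR 1)) XOR (1 OR (1 OR 0))) -> 1
  row 31 [11111]: ((1 AND (NOT 1 XOR 1)) XOR (1 OR (1 OR 1))) -> 0
Full result column, 4 rows per line (a,b,c fixed per line; d,e runs 00..11 left to right):
  rows 0-3 [a,b,c=000]: 0010  = hex 2
  rows 4-7 [a,b,c=001]: 0111  = hex 7
  rows 8-11 [a,b,c=010]: 0111  = hex 7
  rows 12-15 [a,b,c=011]: 0010  = hex 2
  rows 16-19 [a,b,c=100]: 1010  = hex A
  rows 20-23 [a,b,c=101]: 1111  = hex F
  rows 24-27 [a,b,c=110]: 1111  = hex F
  rows 28-31 [a,b,c=111]: 1010  = hex A
Output column (row 0 .. row 31) = 00100111011100101010111111111010
Output column grouped in 4s = 0010 0111 0111 0010 1010 1111 1111 1010 = 0x2772AFFA
Convert to decimal digit by digit (value = value*16 + digit):
  2 -> 2
  2*16 + 7 = 39
  39*16 + 7 = 631
  631*16 + 2 = 10098
  10098*16 + 10 (A) = 161578
  161578*16 + 15 (F) = 2585263
  2585263*16 + 15 (F) = 41364223
  41364223*16 + 10 (A) = 661827578
Decimal = 661827578

661827578


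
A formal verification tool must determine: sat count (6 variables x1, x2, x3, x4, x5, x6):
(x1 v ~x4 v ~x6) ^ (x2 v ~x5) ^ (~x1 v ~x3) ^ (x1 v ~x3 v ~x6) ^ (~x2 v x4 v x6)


CNF with 5 clauses over 6 vars (64 assignments).
An assignment satisfies CNF iff every clause has >=1 true literal.
Check each row (bits = x1,x2,x3,x4,x5,x6; clause T/F shown):
  row 0 [000000]: clauses=TTTTT -> 1
  row 1 [000001]: clauses=TTTTT -> 1
  row 2 [000010]: clauses=TFTTT -> 0
  row 3 [000011]: clauses=TFTTT -> 0
  row 4 [000100]: clauses=TTTTT -> 1
  (every remaining row is evaluated the same way; all 64 results are listed next)
Full result column, 8 rows per line (x1,x2,x3 fixed per line; x4,x5,x6 runs 000..111 left to right):
  rows 0-7 [x1,x2,x3=000]: 11001000  (ones: 3)
  rows 8-15 [x1,x2,x3=001]: 10001000  (ones: 2)
  rows 16-23 [x1,x2,x3=010]: 01011010  (ones: 4)
  rows 24-31 [x1,x2,x3=011]: 00001010  (ones: 2)
  rows 32-39 [x1,x2,x3=100]: 11001100  (ones: 4)
  rows 40-47 [x1,x2,x3=101]: 00000000  (ones: 0)
  rows 48-55 [x1,x2,x3=110]: 01011111  (ones: 6)
  rows 56-63 [x1,x2,x3=111]: 00000000  (ones: 0)
Satisfying assignments = 3+2+4+2+4+0+6+0 = 21

21


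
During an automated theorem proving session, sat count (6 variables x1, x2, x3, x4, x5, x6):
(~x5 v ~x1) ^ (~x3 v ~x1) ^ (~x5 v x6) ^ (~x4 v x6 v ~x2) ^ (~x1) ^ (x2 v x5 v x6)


CNF with 6 clauses over 6 vars (64 assignments).
An assignment satisfies CNF iff every clause has >=1 true literal.
Check each row (bits = x1,x2,x3,x4,x5,x6; clause T/F shown):
  row 0 [000000]: clauses=TTTTTF -> 0
  row 1 [000001]: clauses=TTTTTT -> 1
  row 2 [000010]: clauses=TTFTTT -> 0
  row 3 [000011]: clauses=TTTTTT -> 1
  row 4 [000100]: clauses=TTTTTF -> 0
  (every remaining row is evaluated the same way; all 64 results are listed next)
Full result column, 8 rows per line (x1,x2,x3 fixed per line; x4,x5,x6 runs 000..111 left to right):
  rows 0-7 [x1,x2,x3=000]: 01010101  (ones: 4)
  rows 8-15 [x1,x2,x3=001]: 01010101  (ones: 4)
  rows 16-23 [x1,x2,x3=010]: 11010101  (ones: 5)
  rows 24-31 [x1,x2,x3=011]: 11010101  (ones: 5)
  rows 32-39 [x1,x2,x3=100]: 00000000  (ones: 0)
  rows 40-47 [x1,x2,x3=101]: 00000000  (ones: 0)
  rows 48-55 [x1,x2,x3=110]: 00000000  (ones: 0)
  rows 56-63 [x1,x2,x3=111]: 00000000  (ones: 0)
Satisfying assignments = 4+4+5+5+0+0+0+0 = 18

18


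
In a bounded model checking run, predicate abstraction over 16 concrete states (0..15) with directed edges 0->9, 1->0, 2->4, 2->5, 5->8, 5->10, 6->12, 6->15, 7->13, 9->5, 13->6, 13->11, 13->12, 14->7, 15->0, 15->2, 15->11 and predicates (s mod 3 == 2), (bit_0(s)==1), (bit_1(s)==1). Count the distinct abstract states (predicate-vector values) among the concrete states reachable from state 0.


BFS from 0:
Concrete reachable: {0, 5, 8, 9, 10}
Abstract via predicates (s mod 3 == 2), (bit_0(s)==1), (bit_1(s)==1):
  (0,0,0) <- {0}
  (0,0,1) <- {10}
  (0,1,0) <- {9}
  (1,0,0) <- {8}
  (1,1,0) <- {5}
Distinct abstract states = 5

5


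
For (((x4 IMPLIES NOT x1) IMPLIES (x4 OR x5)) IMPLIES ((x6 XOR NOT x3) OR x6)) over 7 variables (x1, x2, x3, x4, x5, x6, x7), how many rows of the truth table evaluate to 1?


Formula: (((x4 IMPLIES NOT x1) IMPLIES (x4 OR x5)) IMPLIES ((x6 XOR NOT x3) OR x6)) over 7 vars (128 rows)
Evaluate each row (x1, x2, x3, x4, x5, x6, x7 as bits, MSB first):
  row 0 [0000000]: (((0 IMPLIES NOT 0) IMPLIES (0 OR 0)) IMPLIES ((0 XOR NOT 0) OR 0)) -> 1
  row 1 [0000001]: (((0 IMPLIES NOT 0) IMPLIES (0 OR 0)) IMPLIES ((0 XOR NOT 0) OR 0)) -> 1
  row 2 [0000010]: (((0 IMPLIES NOT 0) IMPLIES (0 OR 0)) IMPLIES ((1 XOR NOT 0) OR 1)) -> 1
  row 3 [0000011]: (((0 IMPLIES NOT 0) IMPLIES (0 OR 0)) IMPLIES ((1 XOR NOT 0) OR 1)) -> 1
  row 4 [0000100]: (((0 IMPLIES NOT 0) IMPLIES (0 OR 1)) IMPLIES ((0 XOR NOT 0) OR 0)) -> 1
  (every remaining row is evaluated the same way; all 128 results are listed next)
Full result column, 8 rows per line (x1,x2,x3,x4 fixed per line; x5,x6,x7 runs 000..111 left to right):
  rows 0-7 [x1,x2,x3,x4=0000]: 11111111  (ones: 8)
  rows 8-15 [x1,x2,x3,x4=0001]: 11111111  (ones: 8)
  rows 16-23 [x1,x2,x3,x4=0010]: 11110011  (ones: 6)
  rows 24-31 [x1,x2,x3,x4=0011]: 00110011  (ones: 4)
  rows 32-39 [x1,x2,x3,x4=0100]: 11111111  (ones: 8)
  rows 40-47 [x1,x2,x3,x4=0101]: 11111111  (ones: 8)
  rows 48-55 [x1,x2,x3,x4=0110]: 11110011  (ones: 6)
  rows 56-63 [x1,x2,x3,x4=0111]: 00110011  (ones: 4)
  rows 64-71 [x1,x2,x3,x4=1000]: 11111111  (ones: 8)
  rows 72-79 [x1,x2,x3,x4=1001]: 11111111  (ones: 8)
  rows 80-87 [x1,x2,x3,x4=1010]: 11110011  (ones: 6)
  rows 88-95 [x1,x2,x3,x4=1011]: 00110011  (ones: 4)
  rows 96-103 [x1,x2,x3,x4=1100]: 11111111  (ones: 8)
  rows 104-111 [x1,x2,x3,x4=1101]: 11111111  (ones: 8)
  rows 112-119 [x1,x2,x3,x4=1110]: 11110011  (ones: 6)
  rows 120-127 [x1,x2,x3,x4=1111]: 00110011  (ones: 4)
Count of 1-rows = 8+8+6+4+8+8+6+4+8+8+6+4+8+8+6+4 = 104

104
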